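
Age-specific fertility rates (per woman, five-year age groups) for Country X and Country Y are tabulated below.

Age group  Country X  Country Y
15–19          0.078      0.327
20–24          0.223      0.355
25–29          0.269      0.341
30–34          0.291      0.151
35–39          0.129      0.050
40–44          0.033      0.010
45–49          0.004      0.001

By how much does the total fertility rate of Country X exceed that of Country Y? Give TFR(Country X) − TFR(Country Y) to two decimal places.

-1.04

Country X:
  Sum of ASFRs = 0.078 + 0.223 + 0.269 + 0.291 + 0.129 + 0.033 + 0.004 = 1.027
  TFR = 5 × 1.027 = 5.135
Country Y:
  Sum of ASFRs = 0.327 + 0.355 + 0.341 + 0.151 + 0.050 + 0.010 + 0.001 = 1.235
  TFR = 5 × 1.235 = 6.175
Difference = 5.135 − 6.175 = -1.04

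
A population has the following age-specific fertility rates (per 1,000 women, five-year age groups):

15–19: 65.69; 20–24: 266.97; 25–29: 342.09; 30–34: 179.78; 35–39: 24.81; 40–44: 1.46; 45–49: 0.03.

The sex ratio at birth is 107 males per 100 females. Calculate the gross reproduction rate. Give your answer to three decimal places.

2.128

Proportion female at birth = 100 / (100 + 107) = 0.48309.
Sum of ASFRs = 65.69 + 266.97 + 342.09 + 179.78 + 24.81 + 1.46 + 0.03 = 880.83
TFR = 5 × 880.83 / 1000 = 4.40415
GRR = 0.48309 × 4.40415 = 2.12760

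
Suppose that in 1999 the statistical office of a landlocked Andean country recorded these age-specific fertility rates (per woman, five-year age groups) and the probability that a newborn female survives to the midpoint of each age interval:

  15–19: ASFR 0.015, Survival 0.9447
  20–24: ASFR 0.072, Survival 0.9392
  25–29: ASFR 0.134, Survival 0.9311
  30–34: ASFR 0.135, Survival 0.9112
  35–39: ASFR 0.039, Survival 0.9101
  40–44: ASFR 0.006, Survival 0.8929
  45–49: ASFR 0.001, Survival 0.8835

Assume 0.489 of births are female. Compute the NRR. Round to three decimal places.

0.908

Proportion female at birth = 0.489.
Weighting each age-specific rate by interval width and survival:
  15–19: 5 × 0.015 × 0.9447 = 0.07085
  20–24: 5 × 0.072 × 0.9392 = 0.33811
  25–29: 5 × 0.134 × 0.9311 = 0.62384
  30–34: 5 × 0.135 × 0.9112 = 0.61506
  35–39: 5 × 0.039 × 0.9101 = 0.17747
  40–44: 5 × 0.006 × 0.8929 = 0.02679
  45–49: 5 × 0.001 × 0.8835 = 0.00442
Sum = 1.85654
NRR = 0.489 × 1.85654 = 0.90785
With NRR below 1 the population is below replacement fertility.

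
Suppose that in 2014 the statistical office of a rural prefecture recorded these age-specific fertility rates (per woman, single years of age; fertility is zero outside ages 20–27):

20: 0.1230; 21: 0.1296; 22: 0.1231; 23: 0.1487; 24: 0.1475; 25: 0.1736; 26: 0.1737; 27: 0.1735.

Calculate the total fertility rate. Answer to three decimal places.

Sum of ASFRs = 0.1230 + 0.1296 + 0.1231 + 0.1487 + 0.1475 + 0.1736 + 0.1737 + 0.1735 = 1.1927
TFR = 1.1927

1.193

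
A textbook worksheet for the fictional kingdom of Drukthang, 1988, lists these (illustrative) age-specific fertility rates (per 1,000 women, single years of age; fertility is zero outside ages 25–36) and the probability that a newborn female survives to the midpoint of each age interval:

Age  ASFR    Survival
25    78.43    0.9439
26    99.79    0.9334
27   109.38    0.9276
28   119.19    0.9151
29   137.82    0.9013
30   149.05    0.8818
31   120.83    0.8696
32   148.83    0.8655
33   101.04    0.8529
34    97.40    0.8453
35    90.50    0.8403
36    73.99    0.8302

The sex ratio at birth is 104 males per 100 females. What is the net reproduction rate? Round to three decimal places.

0.575

Proportion female at birth = 100 / (100 + 104) = 0.49020.
Survival-weighted fertility by age (1·fₓ·Sₓ):
  25: 1 × 78.43/1000 × 0.9439 = 0.07403
  26: 1 × 99.79/1000 × 0.9334 = 0.09314
  27: 1 × 109.38/1000 × 0.9276 = 0.10146
  28: 1 × 119.19/1000 × 0.9151 = 0.10907
  29: 1 × 137.82/1000 × 0.9013 = 0.12422
  30: 1 × 149.05/1000 × 0.8818 = 0.13143
  31: 1 × 120.83/1000 × 0.8696 = 0.10507
  32: 1 × 148.83/1000 × 0.8655 = 0.12881
  33: 1 × 101.04/1000 × 0.8529 = 0.08618
  34: 1 × 97.40/1000 × 0.8453 = 0.08233
  35: 1 × 90.50/1000 × 0.8403 = 0.07605
  36: 1 × 73.99/1000 × 0.8302 = 0.06143
Sum = 1.17322
NRR = 0.49020 × 1.17322 = 0.57511
With NRR below 1 the population is below replacement fertility.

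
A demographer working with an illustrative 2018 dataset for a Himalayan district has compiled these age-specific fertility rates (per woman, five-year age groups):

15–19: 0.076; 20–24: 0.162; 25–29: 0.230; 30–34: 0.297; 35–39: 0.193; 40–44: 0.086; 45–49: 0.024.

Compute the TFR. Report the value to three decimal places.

Sum of ASFRs = 0.076 + 0.162 + 0.230 + 0.297 + 0.193 + 0.086 + 0.024 = 1.068
TFR = 5 × 1.068 = 5.34

5.340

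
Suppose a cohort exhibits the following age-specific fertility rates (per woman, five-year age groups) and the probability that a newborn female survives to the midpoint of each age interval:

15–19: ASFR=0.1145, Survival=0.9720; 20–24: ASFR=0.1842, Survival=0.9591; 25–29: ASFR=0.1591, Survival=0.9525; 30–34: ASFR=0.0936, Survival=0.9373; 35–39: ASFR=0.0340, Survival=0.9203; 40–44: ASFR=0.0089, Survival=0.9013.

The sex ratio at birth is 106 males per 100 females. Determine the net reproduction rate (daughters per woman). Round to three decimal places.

Proportion female at birth = 100 / (100 + 106) = 0.48544.
Weighting each age-specific rate by interval width and survival:
  15–19: 5 × 0.1145 × 0.9720 = 0.55647
  20–24: 5 × 0.1842 × 0.9591 = 0.88333
  25–29: 5 × 0.1591 × 0.9525 = 0.75771
  30–34: 5 × 0.0936 × 0.9373 = 0.43866
  35–39: 5 × 0.0340 × 0.9203 = 0.15645
  40–44: 5 × 0.0089 × 0.9013 = 0.04011
Sum = 2.83273
NRR = 0.48544 × 2.83273 = 1.37512

1.375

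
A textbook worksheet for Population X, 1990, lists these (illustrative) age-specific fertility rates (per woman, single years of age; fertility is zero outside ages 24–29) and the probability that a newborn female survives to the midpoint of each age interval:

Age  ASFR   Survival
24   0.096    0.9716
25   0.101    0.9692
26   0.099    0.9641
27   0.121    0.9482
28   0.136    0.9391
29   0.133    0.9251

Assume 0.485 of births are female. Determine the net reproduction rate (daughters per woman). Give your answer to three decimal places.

Proportion female at birth = 0.485.
Survival-weighted fertility by age (1·fₓ·Sₓ):
  24: 1 × 0.096 × 0.9716 = 0.09327
  25: 1 × 0.101 × 0.9692 = 0.09789
  26: 1 × 0.099 × 0.9641 = 0.09545
  27: 1 × 0.121 × 0.9482 = 0.11473
  28: 1 × 0.136 × 0.9391 = 0.12772
  29: 1 × 0.133 × 0.9251 = 0.12304
Sum = 0.65210
NRR = 0.485 × 0.65210 = 0.31627
An NRR under 1 implies long-run decline under these rates.

0.316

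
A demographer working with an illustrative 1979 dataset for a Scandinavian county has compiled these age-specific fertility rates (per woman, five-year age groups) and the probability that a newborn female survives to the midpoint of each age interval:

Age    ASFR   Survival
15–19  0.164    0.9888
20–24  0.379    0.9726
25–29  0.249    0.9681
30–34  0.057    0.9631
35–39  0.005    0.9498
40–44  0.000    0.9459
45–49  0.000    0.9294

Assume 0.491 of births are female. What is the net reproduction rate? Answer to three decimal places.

Proportion female at birth = 0.491.
Survival-weighted fertility by age (5·fₓ·Sₓ):
  15–19: 5 × 0.164 × 0.9888 = 0.81082
  20–24: 5 × 0.379 × 0.9726 = 1.84308
  25–29: 5 × 0.249 × 0.9681 = 1.20528
  30–34: 5 × 0.057 × 0.9631 = 0.27448
  35–39: 5 × 0.005 × 0.9498 = 0.02375
  40–44: 5 × 0.000 × 0.9459 = 0.00000
  45–49: 5 × 0.000 × 0.9294 = 0.00000
Sum = 4.15741
NRR = 0.491 × 4.15741 = 2.04129

2.041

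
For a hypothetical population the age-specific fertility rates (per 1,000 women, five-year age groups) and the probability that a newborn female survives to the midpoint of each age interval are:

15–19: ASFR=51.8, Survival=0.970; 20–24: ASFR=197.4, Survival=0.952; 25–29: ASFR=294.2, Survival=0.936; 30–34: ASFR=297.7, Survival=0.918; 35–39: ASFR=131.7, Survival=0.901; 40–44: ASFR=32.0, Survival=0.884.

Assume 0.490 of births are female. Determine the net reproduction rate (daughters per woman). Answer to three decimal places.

Proportion female at birth = 0.490.
Each age group contributes 5 × ASFR × survival:
  15–19: 5 × 51.8/1000 × 0.970 = 0.25123
  20–24: 5 × 197.4/1000 × 0.952 = 0.93962
  25–29: 5 × 294.2/1000 × 0.936 = 1.37686
  30–34: 5 × 297.7/1000 × 0.918 = 1.36644
  35–39: 5 × 131.7/1000 × 0.901 = 0.59331
  40–44: 5 × 32.0/1000 × 0.884 = 0.14144
Sum = 4.66890
NRR = 0.490 × 4.66890 = 2.28776

2.288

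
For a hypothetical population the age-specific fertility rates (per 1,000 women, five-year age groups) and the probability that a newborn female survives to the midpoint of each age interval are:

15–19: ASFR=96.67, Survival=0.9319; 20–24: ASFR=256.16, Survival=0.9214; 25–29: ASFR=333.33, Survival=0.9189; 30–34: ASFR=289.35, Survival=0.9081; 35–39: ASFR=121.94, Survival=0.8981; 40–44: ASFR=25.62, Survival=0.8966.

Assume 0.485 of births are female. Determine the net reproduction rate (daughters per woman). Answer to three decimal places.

Proportion female at birth = 0.485.
Survival-weighted fertility by age (5·fₓ·Sₓ):
  15–19: 5 × 96.67/1000 × 0.9319 = 0.45043
  20–24: 5 × 256.16/1000 × 0.9214 = 1.18013
  25–29: 5 × 333.33/1000 × 0.9189 = 1.53148
  30–34: 5 × 289.35/1000 × 0.9081 = 1.31379
  35–39: 5 × 121.94/1000 × 0.8981 = 0.54757
  40–44: 5 × 25.62/1000 × 0.8966 = 0.11485
Sum = 5.13825
NRR = 0.485 × 5.13825 = 2.49205

2.492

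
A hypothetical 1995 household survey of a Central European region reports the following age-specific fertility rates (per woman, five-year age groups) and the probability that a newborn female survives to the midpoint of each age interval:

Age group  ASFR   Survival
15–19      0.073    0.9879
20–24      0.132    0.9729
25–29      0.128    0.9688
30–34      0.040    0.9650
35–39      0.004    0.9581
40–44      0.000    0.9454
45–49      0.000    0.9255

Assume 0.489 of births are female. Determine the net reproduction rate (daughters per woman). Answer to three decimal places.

0.897

Proportion female at birth = 0.489.
Per-age-group product (5 × ASFR × survival probability):
  15–19: 5 × 0.073 × 0.9879 = 0.36058
  20–24: 5 × 0.132 × 0.9729 = 0.64211
  25–29: 5 × 0.128 × 0.9688 = 0.62003
  30–34: 5 × 0.040 × 0.9650 = 0.19300
  35–39: 5 × 0.004 × 0.9581 = 0.01916
  40–44: 5 × 0.000 × 0.9454 = 0.00000
  45–49: 5 × 0.000 × 0.9255 = 0.00000
Sum = 1.83488
NRR = 0.489 × 1.83488 = 0.89726
With NRR below 1 the population is below replacement fertility.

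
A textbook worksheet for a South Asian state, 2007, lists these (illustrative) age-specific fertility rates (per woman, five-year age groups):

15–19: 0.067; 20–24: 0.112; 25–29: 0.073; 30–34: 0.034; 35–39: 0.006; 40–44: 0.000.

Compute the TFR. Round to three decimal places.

1.460

Sum of ASFRs = 0.067 + 0.112 + 0.073 + 0.034 + 0.006 + 0.000 = 0.292
TFR = 5 × 0.292 = 1.46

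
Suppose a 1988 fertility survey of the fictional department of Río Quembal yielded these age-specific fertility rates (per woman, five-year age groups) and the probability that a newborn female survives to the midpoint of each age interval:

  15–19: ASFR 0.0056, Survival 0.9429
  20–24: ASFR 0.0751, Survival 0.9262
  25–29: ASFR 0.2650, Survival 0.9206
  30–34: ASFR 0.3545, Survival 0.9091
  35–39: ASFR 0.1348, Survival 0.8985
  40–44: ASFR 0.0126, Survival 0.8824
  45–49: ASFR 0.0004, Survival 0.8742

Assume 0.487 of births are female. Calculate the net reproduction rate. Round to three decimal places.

Proportion female at birth = 0.487.
Each age group contributes 5 × ASFR × survival:
  15–19: 5 × 0.0056 × 0.9429 = 0.02640
  20–24: 5 × 0.0751 × 0.9262 = 0.34779
  25–29: 5 × 0.2650 × 0.9206 = 1.21980
  30–34: 5 × 0.3545 × 0.9091 = 1.61138
  35–39: 5 × 0.1348 × 0.8985 = 0.60559
  40–44: 5 × 0.0126 × 0.8824 = 0.05559
  45–49: 5 × 0.0004 × 0.8742 = 0.00175
Sum = 3.86830
NRR = 0.487 × 3.86830 = 1.88386
NRR > 1, so each generation more than replaces itself.

1.884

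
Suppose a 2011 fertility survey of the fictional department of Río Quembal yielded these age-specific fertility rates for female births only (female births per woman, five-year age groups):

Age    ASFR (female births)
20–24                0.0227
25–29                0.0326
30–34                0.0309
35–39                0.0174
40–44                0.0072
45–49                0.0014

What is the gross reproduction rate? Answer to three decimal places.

0.561

Sum of female ASFRs = 0.0227 + 0.0326 + 0.0309 + 0.0174 + 0.0072 + 0.0014 = 0.1122
GRR = 5 × 0.1122 = 0.561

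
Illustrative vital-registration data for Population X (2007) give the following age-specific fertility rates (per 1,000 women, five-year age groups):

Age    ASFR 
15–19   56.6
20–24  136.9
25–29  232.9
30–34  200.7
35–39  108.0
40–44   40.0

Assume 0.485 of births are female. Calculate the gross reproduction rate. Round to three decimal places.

1.880

Proportion female at birth = 0.485.
Sum of ASFRs = 56.6 + 136.9 + 232.9 + 200.7 + 108.0 + 40.0 = 775.1
TFR = 5 × 775.1 / 1000 = 3.8755
GRR = 0.485 × 3.8755 = 1.87962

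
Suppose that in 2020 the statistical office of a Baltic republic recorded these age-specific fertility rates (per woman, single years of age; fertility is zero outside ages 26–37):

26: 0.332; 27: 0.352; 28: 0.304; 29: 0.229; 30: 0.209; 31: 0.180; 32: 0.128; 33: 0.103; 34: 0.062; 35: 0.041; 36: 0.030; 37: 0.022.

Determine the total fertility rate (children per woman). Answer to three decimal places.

1.992

Sum of ASFRs = 0.332 + 0.352 + 0.304 + 0.229 + 0.209 + 0.180 + 0.128 + 0.103 + 0.062 + 0.041 + 0.030 + 0.022 = 1.992
TFR = 1.992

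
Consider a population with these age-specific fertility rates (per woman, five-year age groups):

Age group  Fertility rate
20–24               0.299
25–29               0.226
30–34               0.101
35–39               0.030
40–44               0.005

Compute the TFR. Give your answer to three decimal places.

3.305

Sum of ASFRs = 0.299 + 0.226 + 0.101 + 0.030 + 0.005 = 0.661
TFR = 5 × 0.661 = 3.305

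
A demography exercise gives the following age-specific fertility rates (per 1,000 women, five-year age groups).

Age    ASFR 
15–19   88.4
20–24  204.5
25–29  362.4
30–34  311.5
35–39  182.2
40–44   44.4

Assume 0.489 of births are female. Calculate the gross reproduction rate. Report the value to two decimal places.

2.92

Proportion female at birth = 0.489.
Sum of ASFRs = 88.4 + 204.5 + 362.4 + 311.5 + 182.2 + 44.4 = 1193.4
TFR = 5 × 1193.4 / 1000 = 5.967
GRR = 0.489 × 5.967 = 2.91786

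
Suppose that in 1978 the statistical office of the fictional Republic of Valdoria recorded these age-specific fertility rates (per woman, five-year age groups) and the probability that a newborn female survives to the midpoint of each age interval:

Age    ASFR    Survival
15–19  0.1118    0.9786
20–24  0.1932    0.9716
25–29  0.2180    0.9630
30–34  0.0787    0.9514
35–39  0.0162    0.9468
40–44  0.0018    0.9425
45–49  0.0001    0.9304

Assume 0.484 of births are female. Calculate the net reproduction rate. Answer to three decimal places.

Proportion female at birth = 0.484.
Each age group contributes 5 × ASFR × survival:
  15–19: 5 × 0.1118 × 0.9786 = 0.54704
  20–24: 5 × 0.1932 × 0.9716 = 0.93857
  25–29: 5 × 0.2180 × 0.9630 = 1.04967
  30–34: 5 × 0.0787 × 0.9514 = 0.37438
  35–39: 5 × 0.0162 × 0.9468 = 0.07669
  40–44: 5 × 0.0018 × 0.9425 = 0.00848
  45–49: 5 × 0.0001 × 0.9304 = 0.00047
Sum = 2.99530
NRR = 0.484 × 2.99530 = 1.44973

1.450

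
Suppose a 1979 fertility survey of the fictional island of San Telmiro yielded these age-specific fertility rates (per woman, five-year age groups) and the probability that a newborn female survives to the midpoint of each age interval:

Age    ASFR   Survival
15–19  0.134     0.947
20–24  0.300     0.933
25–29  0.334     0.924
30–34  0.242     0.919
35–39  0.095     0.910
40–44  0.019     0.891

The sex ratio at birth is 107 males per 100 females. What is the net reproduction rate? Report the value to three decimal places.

2.515

Proportion female at birth = 100 / (100 + 107) = 0.48309.
Weighting each age-specific rate by interval width and survival:
  15–19: 5 × 0.134 × 0.947 = 0.63449
  20–24: 5 × 0.300 × 0.933 = 1.39950
  25–29: 5 × 0.334 × 0.924 = 1.54308
  30–34: 5 × 0.242 × 0.919 = 1.11199
  35–39: 5 × 0.095 × 0.910 = 0.43225
  40–44: 5 × 0.019 × 0.891 = 0.08465
Sum = 5.20596
NRR = 0.48309 × 5.20596 = 2.51495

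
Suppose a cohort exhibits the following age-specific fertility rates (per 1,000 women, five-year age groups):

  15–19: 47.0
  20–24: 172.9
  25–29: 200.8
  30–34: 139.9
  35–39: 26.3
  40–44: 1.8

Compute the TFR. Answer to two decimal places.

2.94

Sum of ASFRs = 47.0 + 172.9 + 200.8 + 139.9 + 26.3 + 1.8 = 588.7
TFR = 5 × 588.7 / 1000 = 2.9435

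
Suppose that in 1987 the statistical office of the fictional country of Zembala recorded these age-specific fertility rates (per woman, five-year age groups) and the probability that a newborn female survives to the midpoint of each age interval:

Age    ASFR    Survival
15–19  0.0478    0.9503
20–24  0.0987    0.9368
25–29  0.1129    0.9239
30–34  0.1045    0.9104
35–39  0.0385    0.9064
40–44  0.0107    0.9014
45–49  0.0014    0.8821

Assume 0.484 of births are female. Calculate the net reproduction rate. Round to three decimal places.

0.927

Proportion female at birth = 0.484.
Per-age-group product (5 × ASFR × survival probability):
  15–19: 5 × 0.0478 × 0.9503 = 0.22712
  20–24: 5 × 0.0987 × 0.9368 = 0.46231
  25–29: 5 × 0.1129 × 0.9239 = 0.52154
  30–34: 5 × 0.1045 × 0.9104 = 0.47568
  35–39: 5 × 0.0385 × 0.9064 = 0.17448
  40–44: 5 × 0.0107 × 0.9014 = 0.04822
  45–49: 5 × 0.0014 × 0.8821 = 0.00617
Sum = 1.91552
NRR = 0.484 × 1.91552 = 0.92711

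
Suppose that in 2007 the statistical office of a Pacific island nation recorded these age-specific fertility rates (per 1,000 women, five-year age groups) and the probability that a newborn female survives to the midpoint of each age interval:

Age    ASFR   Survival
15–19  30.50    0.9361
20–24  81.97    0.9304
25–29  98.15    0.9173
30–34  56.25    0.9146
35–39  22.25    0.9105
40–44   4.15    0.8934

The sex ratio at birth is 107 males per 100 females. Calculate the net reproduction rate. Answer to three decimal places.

0.653

Proportion female at birth = 100 / (100 + 107) = 0.48309.
Per-age-group product (5 × ASFR × survival probability):
  15–19: 5 × 30.50/1000 × 0.9361 = 0.14276
  20–24: 5 × 81.97/1000 × 0.9304 = 0.38132
  25–29: 5 × 98.15/1000 × 0.9173 = 0.45016
  30–34: 5 × 56.25/1000 × 0.9146 = 0.25723
  35–39: 5 × 22.25/1000 × 0.9105 = 0.10129
  40–44: 5 × 4.15/1000 × 0.8934 = 0.01854
Sum = 1.35130
NRR = 0.48309 × 1.35130 = 0.65280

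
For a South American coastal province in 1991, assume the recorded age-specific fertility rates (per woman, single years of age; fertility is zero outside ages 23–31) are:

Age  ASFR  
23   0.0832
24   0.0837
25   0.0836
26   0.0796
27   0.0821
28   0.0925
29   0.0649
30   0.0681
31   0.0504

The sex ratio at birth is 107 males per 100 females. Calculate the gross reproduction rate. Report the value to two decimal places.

Proportion female at birth = 100 / (100 + 107) = 0.48309.
Sum of ASFRs = 0.0832 + 0.0837 + 0.0836 + 0.0796 + 0.0821 + 0.0925 + 0.0649 + 0.0681 + 0.0504 = 0.6881
TFR = 0.6881
GRR = 0.48309 × 0.6881 = 0.33241

0.33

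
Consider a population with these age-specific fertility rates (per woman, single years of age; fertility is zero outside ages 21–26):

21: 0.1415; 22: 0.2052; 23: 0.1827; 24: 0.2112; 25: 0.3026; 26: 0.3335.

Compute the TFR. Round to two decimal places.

1.38

Sum of ASFRs = 0.1415 + 0.2052 + 0.1827 + 0.2112 + 0.3026 + 0.3335 = 1.3767
TFR = 1.3767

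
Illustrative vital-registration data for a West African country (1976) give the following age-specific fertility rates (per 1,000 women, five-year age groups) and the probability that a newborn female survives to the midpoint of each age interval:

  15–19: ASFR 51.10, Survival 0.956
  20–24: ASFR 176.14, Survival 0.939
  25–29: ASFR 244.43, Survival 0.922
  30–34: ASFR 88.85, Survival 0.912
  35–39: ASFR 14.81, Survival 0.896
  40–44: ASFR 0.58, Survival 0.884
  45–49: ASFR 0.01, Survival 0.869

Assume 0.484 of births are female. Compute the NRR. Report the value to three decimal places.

Proportion female at birth = 0.484.
Weighting each age-specific rate by interval width and survival:
  15–19: 5 × 51.10/1000 × 0.956 = 0.24426
  20–24: 5 × 176.14/1000 × 0.939 = 0.82698
  25–29: 5 × 244.43/1000 × 0.922 = 1.12682
  30–34: 5 × 88.85/1000 × 0.912 = 0.40516
  35–39: 5 × 14.81/1000 × 0.896 = 0.06635
  40–44: 5 × 0.58/1000 × 0.884 = 0.00256
  45–49: 5 × 0.01/1000 × 0.869 = 0.00004
Sum = 2.67217
NRR = 0.484 × 2.67217 = 1.29333
NRR > 1, so each generation more than replaces itself.

1.293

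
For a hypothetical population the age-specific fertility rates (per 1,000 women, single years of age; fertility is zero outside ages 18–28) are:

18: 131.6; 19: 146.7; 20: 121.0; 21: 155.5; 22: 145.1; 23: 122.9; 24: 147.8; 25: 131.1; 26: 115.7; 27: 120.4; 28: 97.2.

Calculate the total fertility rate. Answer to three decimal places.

Sum of ASFRs = 131.6 + 146.7 + 121.0 + 155.5 + 145.1 + 122.9 + 147.8 + 131.1 + 115.7 + 120.4 + 97.2 = 1435.0
TFR = 1435.0 / 1000 = 1.435

1.435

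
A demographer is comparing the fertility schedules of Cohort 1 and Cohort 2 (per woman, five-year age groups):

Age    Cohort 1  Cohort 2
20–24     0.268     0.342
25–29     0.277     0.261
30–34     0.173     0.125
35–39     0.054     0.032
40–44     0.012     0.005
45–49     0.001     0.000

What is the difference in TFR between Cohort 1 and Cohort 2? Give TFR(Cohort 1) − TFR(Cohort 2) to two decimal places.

Cohort 1:
  Sum of ASFRs = 0.268 + 0.277 + 0.173 + 0.054 + 0.012 + 0.001 = 0.785
  TFR = 5 × 0.785 = 3.925
Cohort 2:
  Sum of ASFRs = 0.342 + 0.261 + 0.125 + 0.032 + 0.005 + 0.000 = 0.765
  TFR = 5 × 0.765 = 3.825
Difference = 3.925 − 3.825 = 0.1

0.10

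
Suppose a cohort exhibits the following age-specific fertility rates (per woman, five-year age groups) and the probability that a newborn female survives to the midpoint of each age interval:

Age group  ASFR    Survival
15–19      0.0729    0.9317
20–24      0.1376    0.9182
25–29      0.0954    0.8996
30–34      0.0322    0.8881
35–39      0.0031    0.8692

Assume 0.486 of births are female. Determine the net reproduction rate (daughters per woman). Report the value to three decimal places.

0.757

Proportion female at birth = 0.486.
Per-age-group product (5 × ASFR × survival probability):
  15–19: 5 × 0.0729 × 0.9317 = 0.33960
  20–24: 5 × 0.1376 × 0.9182 = 0.63172
  25–29: 5 × 0.0954 × 0.8996 = 0.42911
  30–34: 5 × 0.0322 × 0.8881 = 0.14298
  35–39: 5 × 0.0031 × 0.8692 = 0.01347
Sum = 1.55688
NRR = 0.486 × 1.55688 = 0.75664
NRR < 1, so the cohort does not fully replace itself.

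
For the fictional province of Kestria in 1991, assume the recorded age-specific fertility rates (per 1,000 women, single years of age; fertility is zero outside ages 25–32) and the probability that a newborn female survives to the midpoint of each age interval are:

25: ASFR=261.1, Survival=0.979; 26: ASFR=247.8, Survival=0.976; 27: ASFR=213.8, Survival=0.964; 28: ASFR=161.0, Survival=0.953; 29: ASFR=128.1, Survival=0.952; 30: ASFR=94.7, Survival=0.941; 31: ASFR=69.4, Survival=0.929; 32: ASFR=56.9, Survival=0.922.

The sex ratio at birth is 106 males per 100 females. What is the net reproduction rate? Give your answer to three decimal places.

0.575

Proportion female at birth = 100 / (100 + 106) = 0.48544.
Per-age-group product (1 × ASFR × survival probability):
  25: 1 × 261.1/1000 × 0.979 = 0.25562
  26: 1 × 247.8/1000 × 0.976 = 0.24185
  27: 1 × 213.8/1000 × 0.964 = 0.20610
  28: 1 × 161.0/1000 × 0.953 = 0.15343
  29: 1 × 128.1/1000 × 0.952 = 0.12195
  30: 1 × 94.7/1000 × 0.941 = 0.08911
  31: 1 × 69.4/1000 × 0.929 = 0.06447
  32: 1 × 56.9/1000 × 0.922 = 0.05246
Sum = 1.18499
NRR = 0.48544 × 1.18499 = 0.57524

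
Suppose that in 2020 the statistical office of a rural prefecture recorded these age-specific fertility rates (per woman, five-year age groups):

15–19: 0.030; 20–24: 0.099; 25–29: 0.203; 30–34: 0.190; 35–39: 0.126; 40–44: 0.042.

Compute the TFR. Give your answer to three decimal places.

3.450

Sum of ASFRs = 0.030 + 0.099 + 0.203 + 0.190 + 0.126 + 0.042 = 0.690
TFR = 5 × 0.690 = 3.45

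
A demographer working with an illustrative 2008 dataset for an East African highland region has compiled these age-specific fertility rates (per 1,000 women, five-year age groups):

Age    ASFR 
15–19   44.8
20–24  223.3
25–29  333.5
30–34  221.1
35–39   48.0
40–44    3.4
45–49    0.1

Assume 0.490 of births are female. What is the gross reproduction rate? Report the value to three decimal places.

2.142

Proportion female at birth = 0.490.
Sum of ASFRs = 44.8 + 223.3 + 333.5 + 221.1 + 48.0 + 3.4 + 0.1 = 874.2
TFR = 5 × 874.2 / 1000 = 4.371
GRR = 0.490 × 4.371 = 2.14179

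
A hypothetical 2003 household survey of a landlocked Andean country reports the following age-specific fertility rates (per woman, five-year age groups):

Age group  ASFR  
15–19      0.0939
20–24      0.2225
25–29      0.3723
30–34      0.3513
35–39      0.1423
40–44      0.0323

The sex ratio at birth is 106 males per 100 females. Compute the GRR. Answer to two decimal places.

2.95

Proportion female at birth = 100 / (100 + 106) = 0.48544.
Sum of ASFRs = 0.0939 + 0.2225 + 0.3723 + 0.3513 + 0.1423 + 0.0323 = 1.2146
TFR = 5 × 1.2146 = 6.073
GRR = 0.48544 × 6.073 = 2.94808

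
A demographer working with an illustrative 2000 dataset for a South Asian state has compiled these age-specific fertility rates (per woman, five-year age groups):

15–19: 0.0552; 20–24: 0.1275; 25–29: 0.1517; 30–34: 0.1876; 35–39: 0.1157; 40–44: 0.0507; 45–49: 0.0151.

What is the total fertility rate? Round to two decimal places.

3.52

Sum of ASFRs = 0.0552 + 0.1275 + 0.1517 + 0.1876 + 0.1157 + 0.0507 + 0.0151 = 0.7035
TFR = 5 × 0.7035 = 3.5175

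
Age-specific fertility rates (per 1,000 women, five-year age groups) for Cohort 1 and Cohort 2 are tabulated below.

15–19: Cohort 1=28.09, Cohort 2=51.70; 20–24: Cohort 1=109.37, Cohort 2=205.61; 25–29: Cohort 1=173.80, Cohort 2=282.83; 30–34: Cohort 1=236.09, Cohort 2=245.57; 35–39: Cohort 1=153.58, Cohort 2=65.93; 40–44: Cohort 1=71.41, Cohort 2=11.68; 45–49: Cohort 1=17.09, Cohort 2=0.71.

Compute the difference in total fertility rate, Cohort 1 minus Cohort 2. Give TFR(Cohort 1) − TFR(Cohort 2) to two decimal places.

Cohort 1:
  Sum of ASFRs = 28.09 + 109.37 + 173.80 + 236.09 + 153.58 + 71.41 + 17.09 = 789.43
  TFR = 5 × 789.43 / 1000 = 3.94715
Cohort 2:
  Sum of ASFRs = 51.70 + 205.61 + 282.83 + 245.57 + 65.93 + 11.68 + 0.71 = 864.03
  TFR = 5 × 864.03 / 1000 = 4.32015
Difference = 3.94715 − 4.32015 = -0.373

-0.37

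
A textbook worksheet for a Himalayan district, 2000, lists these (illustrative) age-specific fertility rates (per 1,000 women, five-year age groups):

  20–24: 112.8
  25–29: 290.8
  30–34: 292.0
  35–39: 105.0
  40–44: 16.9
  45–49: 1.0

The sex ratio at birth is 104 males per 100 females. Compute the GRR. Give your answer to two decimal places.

Proportion female at birth = 100 / (100 + 104) = 0.49020.
Sum of ASFRs = 112.8 + 290.8 + 292.0 + 105.0 + 16.9 + 1.0 = 818.5
TFR = 5 × 818.5 / 1000 = 4.0925
GRR = 0.49020 × 4.0925 = 2.00614

2.01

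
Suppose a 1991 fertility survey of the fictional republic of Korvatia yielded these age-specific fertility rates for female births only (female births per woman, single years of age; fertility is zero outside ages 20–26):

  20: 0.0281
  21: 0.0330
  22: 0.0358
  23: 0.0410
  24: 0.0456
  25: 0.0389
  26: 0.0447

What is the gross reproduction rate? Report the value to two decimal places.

Sum of female ASFRs = 0.0281 + 0.0330 + 0.0358 + 0.0410 + 0.0456 + 0.0389 + 0.0447 = 0.2671
GRR = 0.2671

0.27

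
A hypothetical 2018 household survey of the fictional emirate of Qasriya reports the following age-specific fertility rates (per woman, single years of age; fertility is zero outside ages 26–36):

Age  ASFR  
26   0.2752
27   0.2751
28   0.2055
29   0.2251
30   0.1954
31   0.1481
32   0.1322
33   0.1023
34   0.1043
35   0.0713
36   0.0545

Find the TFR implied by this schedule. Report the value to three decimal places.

1.789

Sum of ASFRs = 0.2752 + 0.2751 + 0.2055 + 0.2251 + 0.1954 + 0.1481 + 0.1322 + 0.1023 + 0.1043 + 0.0713 + 0.0545 = 1.7890
TFR = 1.789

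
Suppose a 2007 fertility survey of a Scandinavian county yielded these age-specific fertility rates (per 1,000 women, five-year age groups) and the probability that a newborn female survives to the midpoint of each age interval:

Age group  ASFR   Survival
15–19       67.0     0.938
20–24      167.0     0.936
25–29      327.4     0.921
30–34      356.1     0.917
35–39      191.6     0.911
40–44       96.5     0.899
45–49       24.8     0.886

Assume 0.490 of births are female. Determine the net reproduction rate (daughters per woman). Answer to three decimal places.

2.770

Proportion female at birth = 0.490.
Per-age-group product (5 × ASFR × survival probability):
  15–19: 5 × 67.0/1000 × 0.938 = 0.31423
  20–24: 5 × 167.0/1000 × 0.936 = 0.78156
  25–29: 5 × 327.4/1000 × 0.921 = 1.50768
  30–34: 5 × 356.1/1000 × 0.917 = 1.63272
  35–39: 5 × 191.6/1000 × 0.911 = 0.87274
  40–44: 5 × 96.5/1000 × 0.899 = 0.43377
  45–49: 5 × 24.8/1000 × 0.886 = 0.10986
Sum = 5.65256
NRR = 0.490 × 5.65256 = 2.76975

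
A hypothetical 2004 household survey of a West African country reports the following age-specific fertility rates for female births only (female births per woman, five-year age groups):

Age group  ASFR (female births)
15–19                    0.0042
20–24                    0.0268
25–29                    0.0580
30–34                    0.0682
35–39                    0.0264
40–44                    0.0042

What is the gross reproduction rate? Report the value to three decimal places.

0.939

Sum of female ASFRs = 0.0042 + 0.0268 + 0.0580 + 0.0682 + 0.0264 + 0.0042 = 0.1878
GRR = 5 × 0.1878 = 0.939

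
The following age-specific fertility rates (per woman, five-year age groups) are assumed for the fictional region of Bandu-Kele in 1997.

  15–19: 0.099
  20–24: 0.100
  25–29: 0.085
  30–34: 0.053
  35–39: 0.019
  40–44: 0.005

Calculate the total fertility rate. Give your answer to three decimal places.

1.805

Sum of ASFRs = 0.099 + 0.100 + 0.085 + 0.053 + 0.019 + 0.005 = 0.361
TFR = 5 × 0.361 = 1.805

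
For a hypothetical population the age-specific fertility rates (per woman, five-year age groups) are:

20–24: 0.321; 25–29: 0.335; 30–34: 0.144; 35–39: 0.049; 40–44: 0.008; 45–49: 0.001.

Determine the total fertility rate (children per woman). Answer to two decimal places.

4.29

Sum of ASFRs = 0.321 + 0.335 + 0.144 + 0.049 + 0.008 + 0.001 = 0.858
TFR = 5 × 0.858 = 4.29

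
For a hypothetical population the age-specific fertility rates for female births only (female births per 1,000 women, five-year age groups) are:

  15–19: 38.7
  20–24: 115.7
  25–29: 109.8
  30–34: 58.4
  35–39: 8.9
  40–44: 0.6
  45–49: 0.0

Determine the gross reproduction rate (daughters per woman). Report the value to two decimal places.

1.66

Sum of female ASFRs = 38.7 + 115.7 + 109.8 + 58.4 + 8.9 + 0.6 + 0.0 = 332.1
GRR = 5 × 332.1 / 1000 = 1.6605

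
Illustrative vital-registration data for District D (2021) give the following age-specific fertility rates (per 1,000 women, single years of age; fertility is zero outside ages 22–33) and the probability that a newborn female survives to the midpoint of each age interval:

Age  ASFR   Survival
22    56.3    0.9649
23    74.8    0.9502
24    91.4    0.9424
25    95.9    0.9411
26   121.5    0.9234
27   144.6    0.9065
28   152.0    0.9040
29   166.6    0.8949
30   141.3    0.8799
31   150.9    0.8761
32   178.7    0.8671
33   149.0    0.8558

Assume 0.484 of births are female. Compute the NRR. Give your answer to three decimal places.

0.663

Proportion female at birth = 0.484.
Survival-weighted fertility by age (1·fₓ·Sₓ):
  22: 1 × 56.3/1000 × 0.9649 = 0.05432
  23: 1 × 74.8/1000 × 0.9502 = 0.07107
  24: 1 × 91.4/1000 × 0.9424 = 0.08614
  25: 1 × 95.9/1000 × 0.9411 = 0.09025
  26: 1 × 121.5/1000 × 0.9234 = 0.11219
  27: 1 × 144.6/1000 × 0.9065 = 0.13108
  28: 1 × 152.0/1000 × 0.9040 = 0.13741
  29: 1 × 166.6/1000 × 0.8949 = 0.14909
  30: 1 × 141.3/1000 × 0.8799 = 0.12433
  31: 1 × 150.9/1000 × 0.8761 = 0.13220
  32: 1 × 178.7/1000 × 0.8671 = 0.15495
  33: 1 × 149.0/1000 × 0.8558 = 0.12751
Sum = 1.37054
NRR = 0.484 × 1.37054 = 0.66334
An NRR under 1 implies long-run decline under these rates.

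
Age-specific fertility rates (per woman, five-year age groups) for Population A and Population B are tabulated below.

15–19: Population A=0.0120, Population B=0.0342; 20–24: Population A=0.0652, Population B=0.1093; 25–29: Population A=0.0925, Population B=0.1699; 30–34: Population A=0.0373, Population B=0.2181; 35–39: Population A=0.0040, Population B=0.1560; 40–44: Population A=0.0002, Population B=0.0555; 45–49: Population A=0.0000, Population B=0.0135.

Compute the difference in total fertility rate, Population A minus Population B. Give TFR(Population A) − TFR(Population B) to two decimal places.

Population A:
  Sum of ASFRs = 0.0120 + 0.0652 + 0.0925 + 0.0373 + 0.0040 + 0.0002 + 0.0000 = 0.2112
  TFR = 5 × 0.2112 = 1.056
Population B:
  Sum of ASFRs = 0.0342 + 0.1093 + 0.1699 + 0.2181 + 0.1560 + 0.0555 + 0.0135 = 0.7565
  TFR = 5 × 0.7565 = 3.7825
Difference = 1.056 − 3.7825 = -2.7265

-2.73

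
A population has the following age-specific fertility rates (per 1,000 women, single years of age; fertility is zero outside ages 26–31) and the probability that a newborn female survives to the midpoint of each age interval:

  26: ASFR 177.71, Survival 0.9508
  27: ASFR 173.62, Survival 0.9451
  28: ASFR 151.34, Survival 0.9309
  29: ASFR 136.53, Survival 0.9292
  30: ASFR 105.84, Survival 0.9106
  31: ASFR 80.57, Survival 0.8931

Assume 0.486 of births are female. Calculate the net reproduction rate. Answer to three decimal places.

0.374

Proportion female at birth = 0.486.
Each age group contributes 1 × ASFR × survival:
  26: 1 × 177.71/1000 × 0.9508 = 0.16897
  27: 1 × 173.62/1000 × 0.9451 = 0.16409
  28: 1 × 151.34/1000 × 0.9309 = 0.14088
  29: 1 × 136.53/1000 × 0.9292 = 0.12686
  30: 1 × 105.84/1000 × 0.9106 = 0.09638
  31: 1 × 80.57/1000 × 0.8931 = 0.07196
Sum = 0.76914
NRR = 0.486 × 0.76914 = 0.37380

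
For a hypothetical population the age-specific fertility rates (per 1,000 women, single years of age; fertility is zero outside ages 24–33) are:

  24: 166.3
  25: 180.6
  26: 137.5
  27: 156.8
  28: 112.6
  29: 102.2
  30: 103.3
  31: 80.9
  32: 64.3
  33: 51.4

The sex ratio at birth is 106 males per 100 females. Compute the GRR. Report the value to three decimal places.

0.561

Proportion female at birth = 100 / (100 + 106) = 0.48544.
Sum of ASFRs = 166.3 + 180.6 + 137.5 + 156.8 + 112.6 + 102.2 + 103.3 + 80.9 + 64.3 + 51.4 = 1155.9
TFR = 1155.9 / 1000 = 1.1559
GRR = 0.48544 × 1.1559 = 0.56112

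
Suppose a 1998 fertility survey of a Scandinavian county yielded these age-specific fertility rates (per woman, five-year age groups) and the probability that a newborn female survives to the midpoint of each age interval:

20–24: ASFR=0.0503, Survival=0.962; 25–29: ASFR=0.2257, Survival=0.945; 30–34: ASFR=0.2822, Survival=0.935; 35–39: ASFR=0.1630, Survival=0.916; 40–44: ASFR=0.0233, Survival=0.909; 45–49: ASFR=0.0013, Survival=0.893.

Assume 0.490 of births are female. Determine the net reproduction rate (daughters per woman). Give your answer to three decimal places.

1.708

Proportion female at birth = 0.490.
Per-age-group product (5 × ASFR × survival probability):
  20–24: 5 × 0.0503 × 0.962 = 0.24194
  25–29: 5 × 0.2257 × 0.945 = 1.06643
  30–34: 5 × 0.2822 × 0.935 = 1.31929
  35–39: 5 × 0.1630 × 0.916 = 0.74654
  40–44: 5 × 0.0233 × 0.909 = 0.10590
  45–49: 5 × 0.0013 × 0.893 = 0.00580
Sum = 3.48590
NRR = 0.490 × 3.48590 = 1.70809
NRR > 1, so each generation more than replaces itself.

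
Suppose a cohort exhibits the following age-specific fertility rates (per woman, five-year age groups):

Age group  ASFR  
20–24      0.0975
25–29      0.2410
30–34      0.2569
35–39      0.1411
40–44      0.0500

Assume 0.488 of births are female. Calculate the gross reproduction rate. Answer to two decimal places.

Proportion female at birth = 0.488.
Sum of ASFRs = 0.0975 + 0.2410 + 0.2569 + 0.1411 + 0.0500 = 0.7865
TFR = 5 × 0.7865 = 3.9325
GRR = 0.488 × 3.9325 = 1.91906

1.92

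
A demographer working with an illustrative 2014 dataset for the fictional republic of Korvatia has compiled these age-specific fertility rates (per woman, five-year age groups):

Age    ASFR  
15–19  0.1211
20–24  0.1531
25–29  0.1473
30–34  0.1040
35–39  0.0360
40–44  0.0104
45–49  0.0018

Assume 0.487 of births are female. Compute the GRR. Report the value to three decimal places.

1.397

Proportion female at birth = 0.487.
Sum of ASFRs = 0.1211 + 0.1531 + 0.1473 + 0.1040 + 0.0360 + 0.0104 + 0.0018 = 0.5737
TFR = 5 × 0.5737 = 2.8685
GRR = 0.487 × 2.8685 = 1.39696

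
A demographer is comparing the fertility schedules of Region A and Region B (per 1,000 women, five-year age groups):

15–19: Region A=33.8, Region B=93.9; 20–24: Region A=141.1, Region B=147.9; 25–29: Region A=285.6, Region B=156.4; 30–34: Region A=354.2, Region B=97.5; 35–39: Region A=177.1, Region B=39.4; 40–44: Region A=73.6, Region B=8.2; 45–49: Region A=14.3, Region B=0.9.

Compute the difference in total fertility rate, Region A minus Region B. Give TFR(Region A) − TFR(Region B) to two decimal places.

2.68

Region A:
  Sum of ASFRs = 33.8 + 141.1 + 285.6 + 354.2 + 177.1 + 73.6 + 14.3 = 1079.7
  TFR = 5 × 1079.7 / 1000 = 5.3985
Region B:
  Sum of ASFRs = 93.9 + 147.9 + 156.4 + 97.5 + 39.4 + 8.2 + 0.9 = 544.2
  TFR = 5 × 544.2 / 1000 = 2.721
Difference = 5.3985 − 2.721 = 2.6775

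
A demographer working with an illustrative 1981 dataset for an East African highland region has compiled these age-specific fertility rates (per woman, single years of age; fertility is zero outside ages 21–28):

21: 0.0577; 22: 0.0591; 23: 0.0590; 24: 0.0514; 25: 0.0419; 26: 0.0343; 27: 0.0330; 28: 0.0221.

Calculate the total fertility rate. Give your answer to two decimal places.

0.36

Sum of ASFRs = 0.0577 + 0.0591 + 0.0590 + 0.0514 + 0.0419 + 0.0343 + 0.0330 + 0.0221 = 0.3585
TFR = 0.3585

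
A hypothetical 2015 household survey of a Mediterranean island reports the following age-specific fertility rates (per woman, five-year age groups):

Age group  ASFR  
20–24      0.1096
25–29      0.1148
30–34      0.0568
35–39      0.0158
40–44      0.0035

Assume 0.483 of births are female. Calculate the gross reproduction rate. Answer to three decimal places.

0.726

Proportion female at birth = 0.483.
Sum of ASFRs = 0.1096 + 0.1148 + 0.0568 + 0.0158 + 0.0035 = 0.3005
TFR = 5 × 0.3005 = 1.5025
GRR = 0.483 × 1.5025 = 0.72571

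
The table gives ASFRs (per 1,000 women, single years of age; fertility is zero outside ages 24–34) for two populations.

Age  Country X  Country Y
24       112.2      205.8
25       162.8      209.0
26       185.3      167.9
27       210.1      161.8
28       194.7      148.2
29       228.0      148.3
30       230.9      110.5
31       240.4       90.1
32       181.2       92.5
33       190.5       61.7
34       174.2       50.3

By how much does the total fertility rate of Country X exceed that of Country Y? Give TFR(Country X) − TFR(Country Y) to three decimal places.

Country X:
  Sum of ASFRs = 112.2 + 162.8 + 185.3 + 210.1 + 194.7 + 228.0 + 230.9 + 240.4 + 181.2 + 190.5 + 174.2 = 2110.3
  TFR = 2110.3 / 1000 = 2.1103
Country Y:
  Sum of ASFRs = 205.8 + 209.0 + 167.9 + 161.8 + 148.2 + 148.3 + 110.5 + 90.1 + 92.5 + 61.7 + 50.3 = 1446.1
  TFR = 1446.1 / 1000 = 1.4461
Difference = 2.1103 − 1.4461 = 0.6642

0.664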